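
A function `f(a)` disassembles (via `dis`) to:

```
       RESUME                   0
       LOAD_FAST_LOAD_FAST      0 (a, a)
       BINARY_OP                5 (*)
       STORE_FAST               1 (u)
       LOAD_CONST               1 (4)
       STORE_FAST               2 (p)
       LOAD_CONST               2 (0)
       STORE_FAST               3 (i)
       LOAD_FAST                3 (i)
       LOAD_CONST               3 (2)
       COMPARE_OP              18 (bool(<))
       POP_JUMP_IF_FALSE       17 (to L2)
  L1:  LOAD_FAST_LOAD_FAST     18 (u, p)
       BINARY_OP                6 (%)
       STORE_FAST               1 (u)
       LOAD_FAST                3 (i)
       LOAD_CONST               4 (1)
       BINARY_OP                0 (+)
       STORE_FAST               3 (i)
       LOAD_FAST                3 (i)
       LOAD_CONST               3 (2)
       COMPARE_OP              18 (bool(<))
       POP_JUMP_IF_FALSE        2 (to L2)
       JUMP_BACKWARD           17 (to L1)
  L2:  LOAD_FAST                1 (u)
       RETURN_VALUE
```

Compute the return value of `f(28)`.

LOAD_FAST_LOAD_FAST a,a → push 28,28. Stack: [28, 28]
BINARY_OP * → 28 * 28 = 784. Stack: [784]
STORE_FAST u → u=784. Stack: []
LOAD_CONST → push 4. Stack: [4]
STORE_FAST p → p=4. Stack: []
LOAD_CONST → push 0. Stack: [0]
STORE_FAST i → i=0. Stack: []
LOAD_FAST i → push 0. Stack: [0]
LOAD_CONST → push 2. Stack: [0, 2]
COMPARE_OP bool(<) → 0 vs 2 = True. Stack: [True]
POP_JUMP_IF_FALSE → pop True; no jump. Stack: []
LOAD_FAST_LOAD_FAST u,p → push 784,4. Stack: [784, 4]
BINARY_OP % → 784 % 4 = 0. Stack: [0]
STORE_FAST u → u=0. Stack: []
LOAD_FAST i → push 0. Stack: [0]
LOAD_CONST → push 1. Stack: [0, 1]
BINARY_OP + → 0 + 1 = 1. Stack: [1]
STORE_FAST i → i=1. Stack: []
LOAD_FAST i → push 1. Stack: [1]
LOAD_CONST → push 2. Stack: [1, 2]
COMPARE_OP bool(<) → 1 vs 2 = True. Stack: [True]
POP_JUMP_IF_FALSE → pop True; no jump. Stack: []
LOAD_FAST_LOAD_FAST u,p → push 0,4. Stack: [0, 4]
BINARY_OP % → 0 % 4 = 0. Stack: [0]
STORE_FAST u → u=0. Stack: []
LOAD_FAST i → push 1. Stack: [1]
LOAD_CONST → push 1. Stack: [1, 1]
BINARY_OP + → 1 + 1 = 2. Stack: [2]
STORE_FAST i → i=2. Stack: []
LOAD_FAST i → push 2. Stack: [2]
LOAD_CONST → push 2. Stack: [2, 2]
COMPARE_OP bool(<) → 2 vs 2 = False. Stack: [False]
POP_JUMP_IF_FALSE → pop False; jump. Stack: []
LOAD_FAST u → push 0. Stack: [0]
RETURN_VALUE → return 0.

0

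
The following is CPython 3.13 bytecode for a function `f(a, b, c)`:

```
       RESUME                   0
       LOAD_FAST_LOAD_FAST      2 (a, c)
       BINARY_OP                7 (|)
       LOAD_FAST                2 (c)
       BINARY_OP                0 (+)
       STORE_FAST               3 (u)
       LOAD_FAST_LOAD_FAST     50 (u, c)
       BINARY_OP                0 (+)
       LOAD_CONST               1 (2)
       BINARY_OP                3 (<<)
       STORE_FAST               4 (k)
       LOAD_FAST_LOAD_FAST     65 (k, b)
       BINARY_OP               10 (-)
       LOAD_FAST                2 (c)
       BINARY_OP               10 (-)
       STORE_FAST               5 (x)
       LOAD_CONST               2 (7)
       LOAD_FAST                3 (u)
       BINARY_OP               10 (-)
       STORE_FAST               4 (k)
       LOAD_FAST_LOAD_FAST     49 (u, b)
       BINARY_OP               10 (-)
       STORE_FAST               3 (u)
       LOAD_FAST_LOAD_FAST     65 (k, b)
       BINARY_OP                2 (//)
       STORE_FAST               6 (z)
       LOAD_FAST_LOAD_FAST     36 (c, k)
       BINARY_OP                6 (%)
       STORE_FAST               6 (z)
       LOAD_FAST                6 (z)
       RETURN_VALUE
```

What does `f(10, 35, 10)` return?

LOAD_FAST_LOAD_FAST a,c → push 10,10. Stack: [10, 10]
BINARY_OP | → 10 | 10 = 10. Stack: [10]
LOAD_FAST c → push 10. Stack: [10, 10]
BINARY_OP + → 10 + 10 = 20. Stack: [20]
STORE_FAST u → u=20. Stack: []
LOAD_FAST_LOAD_FAST u,c → push 20,10. Stack: [20, 10]
BINARY_OP + → 20 + 10 = 30. Stack: [30]
LOAD_CONST → push 2. Stack: [30, 2]
BINARY_OP << → 30 << 2 = 120. Stack: [120]
STORE_FAST k → k=120. Stack: []
LOAD_FAST_LOAD_FAST k,b → push 120,35. Stack: [120, 35]
BINARY_OP - → 120 - 35 = 85. Stack: [85]
LOAD_FAST c → push 10. Stack: [85, 10]
BINARY_OP - → 85 - 10 = 75. Stack: [75]
STORE_FAST x → x=75. Stack: []
LOAD_CONST → push 7. Stack: [7]
LOAD_FAST u → push 20. Stack: [7, 20]
BINARY_OP - → 7 - 20 = -13. Stack: [-13]
STORE_FAST k → k=-13. Stack: []
LOAD_FAST_LOAD_FAST u,b → push 20,35. Stack: [20, 35]
BINARY_OP - → 20 - 35 = -15. Stack: [-15]
STORE_FAST u → u=-15. Stack: []
LOAD_FAST_LOAD_FAST k,b → push -13,35. Stack: [-13, 35]
BINARY_OP // → -13 // 35 = -1. Stack: [-1]
STORE_FAST z → z=-1. Stack: []
LOAD_FAST_LOAD_FAST c,k → push 10,-13. Stack: [10, -13]
BINARY_OP % → 10 % -13 = -3. Stack: [-3]
STORE_FAST z → z=-3. Stack: []
LOAD_FAST z → push -3. Stack: [-3]
RETURN_VALUE → return -3.

-3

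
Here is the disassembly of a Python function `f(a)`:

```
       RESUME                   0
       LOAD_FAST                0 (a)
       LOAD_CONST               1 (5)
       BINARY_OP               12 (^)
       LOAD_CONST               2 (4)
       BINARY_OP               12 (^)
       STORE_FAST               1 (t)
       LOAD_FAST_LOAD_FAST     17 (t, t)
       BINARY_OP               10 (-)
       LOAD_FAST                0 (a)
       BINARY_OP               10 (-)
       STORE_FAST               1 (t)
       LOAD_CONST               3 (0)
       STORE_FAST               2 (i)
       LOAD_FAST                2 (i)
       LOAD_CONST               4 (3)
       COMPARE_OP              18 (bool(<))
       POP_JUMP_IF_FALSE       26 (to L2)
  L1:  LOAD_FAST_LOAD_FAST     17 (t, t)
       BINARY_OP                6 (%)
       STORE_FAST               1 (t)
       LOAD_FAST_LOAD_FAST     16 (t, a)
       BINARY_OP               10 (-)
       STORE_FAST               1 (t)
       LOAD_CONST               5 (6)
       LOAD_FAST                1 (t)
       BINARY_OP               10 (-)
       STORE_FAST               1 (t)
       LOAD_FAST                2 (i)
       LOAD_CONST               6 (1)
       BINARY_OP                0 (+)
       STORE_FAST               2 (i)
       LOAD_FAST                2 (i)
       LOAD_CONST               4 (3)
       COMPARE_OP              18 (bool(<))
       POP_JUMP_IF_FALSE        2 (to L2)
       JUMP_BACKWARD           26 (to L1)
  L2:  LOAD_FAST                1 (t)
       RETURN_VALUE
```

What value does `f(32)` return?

38

LOAD_FAST a → push 32
LOAD_CONST → push 5
BINARY_OP ^ → 32 ^ 5 = 37
LOAD_CONST → push 4
BINARY_OP ^ → 37 ^ 4 = 33
STORE_FAST t → t=33
LOAD_FAST_LOAD_FAST t,t → push 33,33
BINARY_OP - → 33 - 33 = 0
LOAD_FAST a → push 32
BINARY_OP - → 0 - 32 = -32
STORE_FAST t → t=-32
LOAD_CONST → push 0
STORE_FAST i → i=0
LOAD_FAST i → push 0
LOAD_CONST → push 3
COMPARE_OP bool(<) → 0 vs 3 = True
POP_JUMP_IF_FALSE → pop True; no jump
LOAD_FAST_LOAD_FAST t,t → push -32,-32
BINARY_OP % → -32 % -32 = 0
STORE_FAST t → t=0
LOAD_FAST_LOAD_FAST t,a → push 0,32
BINARY_OP - → 0 - 32 = -32
STORE_FAST t → t=-32
LOAD_CONST → push 6
LOAD_FAST t → push -32
BINARY_OP - → 6 - -32 = 38
STORE_FAST t → t=38
LOAD_FAST i → push 0
LOAD_CONST → push 1
BINARY_OP + → 0 + 1 = 1
STORE_FAST i → i=1
LOAD_FAST i → push 1
LOAD_CONST → push 3
COMPARE_OP bool(<) → 1 vs 3 = True
POP_JUMP_IF_FALSE → pop True; no jump
LOAD_FAST_LOAD_FAST t,t → push 38,38
BINARY_OP % → 38 % 38 = 0
STORE_FAST t → t=0
LOAD_FAST_LOAD_FAST t,a → push 0,32
BINARY_OP - → 0 - 32 = -32
STORE_FAST t → t=-32
LOAD_CONST → push 6
LOAD_FAST t → push -32
BINARY_OP - → 6 - -32 = 38
STORE_FAST t → t=38
LOAD_FAST i → push 1
LOAD_CONST → push 1
BINARY_OP + → 1 + 1 = 2
STORE_FAST i → i=2
LOAD_FAST i → push 2
LOAD_CONST → push 3
COMPARE_OP bool(<) → 2 vs 3 = True
POP_JUMP_IF_FALSE → pop True; no jump
LOAD_FAST_LOAD_FAST t,t → push 38,38
BINARY_OP % → 38 % 38 = 0
STORE_FAST t → t=0
LOAD_FAST_LOAD_FAST t,a → push 0,32
BINARY_OP - → 0 - 32 = -32
STORE_FAST t → t=-32
LOAD_CONST → push 6
LOAD_FAST t → push -32
BINARY_OP - → 6 - -32 = 38
STORE_FAST t → t=38
LOAD_FAST i → push 2
LOAD_CONST → push 1
BINARY_OP + → 2 + 1 = 3
STORE_FAST i → i=3
LOAD_FAST i → push 3
LOAD_CONST → push 3
COMPARE_OP bool(<) → 3 vs 3 = False
POP_JUMP_IF_FALSE → pop False; jump
LOAD_FAST t → push 38
RETURN_VALUE → return 38.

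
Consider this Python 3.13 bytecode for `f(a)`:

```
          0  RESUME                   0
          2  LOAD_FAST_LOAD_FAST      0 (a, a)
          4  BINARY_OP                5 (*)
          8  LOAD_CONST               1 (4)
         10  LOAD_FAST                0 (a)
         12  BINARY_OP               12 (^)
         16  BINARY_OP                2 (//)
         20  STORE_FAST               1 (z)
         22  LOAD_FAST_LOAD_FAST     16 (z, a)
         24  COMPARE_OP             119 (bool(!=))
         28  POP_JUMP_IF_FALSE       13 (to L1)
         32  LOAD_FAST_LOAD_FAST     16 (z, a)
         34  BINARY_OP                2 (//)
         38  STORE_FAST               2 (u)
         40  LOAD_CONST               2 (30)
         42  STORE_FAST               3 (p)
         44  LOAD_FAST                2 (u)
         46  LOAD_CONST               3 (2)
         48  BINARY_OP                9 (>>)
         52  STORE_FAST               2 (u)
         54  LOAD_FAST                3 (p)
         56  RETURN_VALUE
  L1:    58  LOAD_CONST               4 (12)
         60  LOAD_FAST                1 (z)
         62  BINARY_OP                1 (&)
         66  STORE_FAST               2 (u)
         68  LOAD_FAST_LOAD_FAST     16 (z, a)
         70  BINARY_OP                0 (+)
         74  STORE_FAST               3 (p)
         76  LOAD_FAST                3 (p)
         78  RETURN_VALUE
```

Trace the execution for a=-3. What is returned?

30

LOAD_FAST_LOAD_FAST a,a → push -3,-3. Stack: [-3, -3]
BINARY_OP * → -3 * -3 = 9. Stack: [9]
LOAD_CONST → push 4. Stack: [9, 4]
LOAD_FAST a → push -3. Stack: [9, 4, -3]
BINARY_OP ^ → 4 ^ -3 = -7. Stack: [9, -7]
BINARY_OP // → 9 // -7 = -2. Stack: [-2]
STORE_FAST z → z=-2. Stack: []
LOAD_FAST_LOAD_FAST z,a → push -2,-3. Stack: [-2, -3]
COMPARE_OP bool(!=) → -2 vs -3 = True. Stack: [True]
POP_JUMP_IF_FALSE → pop True; no jump. Stack: []
LOAD_FAST_LOAD_FAST z,a → push -2,-3. Stack: [-2, -3]
BINARY_OP // → -2 // -3 = 0. Stack: [0]
STORE_FAST u → u=0. Stack: []
LOAD_CONST → push 30. Stack: [30]
STORE_FAST p → p=30. Stack: []
LOAD_FAST u → push 0. Stack: [0]
LOAD_CONST → push 2. Stack: [0, 2]
BINARY_OP >> → 0 >> 2 = 0. Stack: [0]
STORE_FAST u → u=0. Stack: []
LOAD_FAST p → push 30. Stack: [30]
RETURN_VALUE → return 30.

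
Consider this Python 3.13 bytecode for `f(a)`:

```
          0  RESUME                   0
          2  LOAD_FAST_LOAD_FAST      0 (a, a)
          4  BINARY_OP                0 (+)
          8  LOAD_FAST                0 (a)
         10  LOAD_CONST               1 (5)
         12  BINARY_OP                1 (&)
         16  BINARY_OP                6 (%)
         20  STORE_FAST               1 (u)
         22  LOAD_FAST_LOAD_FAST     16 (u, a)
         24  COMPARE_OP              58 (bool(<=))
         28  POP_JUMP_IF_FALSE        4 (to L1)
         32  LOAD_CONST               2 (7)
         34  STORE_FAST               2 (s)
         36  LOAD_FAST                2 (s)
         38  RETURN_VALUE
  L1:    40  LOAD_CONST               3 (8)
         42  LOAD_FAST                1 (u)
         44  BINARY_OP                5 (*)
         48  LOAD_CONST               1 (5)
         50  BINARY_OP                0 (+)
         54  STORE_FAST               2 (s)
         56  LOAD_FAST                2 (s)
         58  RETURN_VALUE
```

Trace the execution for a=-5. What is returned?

LOAD_FAST_LOAD_FAST a,a → push -5,-5. Stack: [-5, -5]
BINARY_OP + → -5 + -5 = -10. Stack: [-10]
LOAD_FAST a → push -5. Stack: [-10, -5]
LOAD_CONST → push 5. Stack: [-10, -5, 5]
BINARY_OP & → -5 & 5 = 1. Stack: [-10, 1]
BINARY_OP % → -10 % 1 = 0. Stack: [0]
STORE_FAST u → u=0. Stack: []
LOAD_FAST_LOAD_FAST u,a → push 0,-5. Stack: [0, -5]
COMPARE_OP bool(<=) → 0 vs -5 = False. Stack: [False]
POP_JUMP_IF_FALSE → pop False; jump. Stack: []
LOAD_CONST → push 8. Stack: [8]
LOAD_FAST u → push 0. Stack: [8, 0]
BINARY_OP * → 8 * 0 = 0. Stack: [0]
LOAD_CONST → push 5. Stack: [0, 5]
BINARY_OP + → 0 + 5 = 5. Stack: [5]
STORE_FAST s → s=5. Stack: []
LOAD_FAST s → push 5. Stack: [5]
RETURN_VALUE → return 5.

5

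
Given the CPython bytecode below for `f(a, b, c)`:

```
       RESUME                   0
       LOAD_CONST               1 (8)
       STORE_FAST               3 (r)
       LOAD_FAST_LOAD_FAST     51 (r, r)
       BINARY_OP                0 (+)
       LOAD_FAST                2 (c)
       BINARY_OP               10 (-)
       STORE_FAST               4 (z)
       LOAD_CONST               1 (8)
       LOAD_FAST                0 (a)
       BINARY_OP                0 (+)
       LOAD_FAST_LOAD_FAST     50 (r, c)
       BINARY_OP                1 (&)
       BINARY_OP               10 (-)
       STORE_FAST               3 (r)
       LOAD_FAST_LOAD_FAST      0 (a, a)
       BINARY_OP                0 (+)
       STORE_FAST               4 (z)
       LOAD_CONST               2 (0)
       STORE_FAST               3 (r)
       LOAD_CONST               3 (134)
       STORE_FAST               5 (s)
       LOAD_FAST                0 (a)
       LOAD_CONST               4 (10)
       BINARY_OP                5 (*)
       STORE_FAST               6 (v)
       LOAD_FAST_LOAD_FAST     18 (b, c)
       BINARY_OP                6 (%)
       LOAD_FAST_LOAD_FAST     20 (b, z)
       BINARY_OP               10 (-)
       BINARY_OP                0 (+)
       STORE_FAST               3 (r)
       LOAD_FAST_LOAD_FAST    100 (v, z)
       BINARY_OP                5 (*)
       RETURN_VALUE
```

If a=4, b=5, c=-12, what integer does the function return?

LOAD_CONST → push 8. Stack: [8]
STORE_FAST r → r=8. Stack: []
LOAD_FAST_LOAD_FAST r,r → push 8,8. Stack: [8, 8]
BINARY_OP + → 8 + 8 = 16. Stack: [16]
LOAD_FAST c → push -12. Stack: [16, -12]
BINARY_OP - → 16 - -12 = 28. Stack: [28]
STORE_FAST z → z=28. Stack: []
LOAD_CONST → push 8. Stack: [8]
LOAD_FAST a → push 4. Stack: [8, 4]
BINARY_OP + → 8 + 4 = 12. Stack: [12]
LOAD_FAST_LOAD_FAST r,c → push 8,-12. Stack: [12, 8, -12]
BINARY_OP & → 8 & -12 = 0. Stack: [12, 0]
BINARY_OP - → 12 - 0 = 12. Stack: [12]
STORE_FAST r → r=12. Stack: []
LOAD_FAST_LOAD_FAST a,a → push 4,4. Stack: [4, 4]
BINARY_OP + → 4 + 4 = 8. Stack: [8]
STORE_FAST z → z=8. Stack: []
LOAD_CONST → push 0. Stack: [0]
STORE_FAST r → r=0. Stack: []
LOAD_CONST → push 134. Stack: [134]
STORE_FAST s → s=134. Stack: []
LOAD_FAST a → push 4. Stack: [4]
LOAD_CONST → push 10. Stack: [4, 10]
BINARY_OP * → 4 * 10 = 40. Stack: [40]
STORE_FAST v → v=40. Stack: []
LOAD_FAST_LOAD_FAST b,c → push 5,-12. Stack: [5, -12]
BINARY_OP % → 5 % -12 = -7. Stack: [-7]
LOAD_FAST_LOAD_FAST b,z → push 5,8. Stack: [-7, 5, 8]
BINARY_OP - → 5 - 8 = -3. Stack: [-7, -3]
BINARY_OP + → -7 + -3 = -10. Stack: [-10]
STORE_FAST r → r=-10. Stack: []
LOAD_FAST_LOAD_FAST v,z → push 40,8. Stack: [40, 8]
BINARY_OP * → 40 * 8 = 320. Stack: [320]
RETURN_VALUE → return 320.

320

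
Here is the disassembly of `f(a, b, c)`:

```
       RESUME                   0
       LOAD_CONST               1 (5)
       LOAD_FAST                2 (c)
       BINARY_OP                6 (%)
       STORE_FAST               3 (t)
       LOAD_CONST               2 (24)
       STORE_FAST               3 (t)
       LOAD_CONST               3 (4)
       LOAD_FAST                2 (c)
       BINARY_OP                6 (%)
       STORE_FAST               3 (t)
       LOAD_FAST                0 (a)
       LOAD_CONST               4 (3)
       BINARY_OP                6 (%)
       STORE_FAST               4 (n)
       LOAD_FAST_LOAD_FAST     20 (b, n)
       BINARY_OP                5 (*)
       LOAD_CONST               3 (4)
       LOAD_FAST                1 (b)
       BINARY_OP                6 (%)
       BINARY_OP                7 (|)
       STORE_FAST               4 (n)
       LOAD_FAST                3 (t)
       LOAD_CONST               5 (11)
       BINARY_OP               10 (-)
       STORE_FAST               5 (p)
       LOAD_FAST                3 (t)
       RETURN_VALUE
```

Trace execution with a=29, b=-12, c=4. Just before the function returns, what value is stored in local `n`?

LOAD_CONST → push 5. Stack: [5]
LOAD_FAST c → push 4. Stack: [5, 4]
BINARY_OP % → 5 % 4 = 1. Stack: [1]
STORE_FAST t → t=1. Stack: []
LOAD_CONST → push 24. Stack: [24]
STORE_FAST t → t=24. Stack: []
LOAD_CONST → push 4. Stack: [4]
LOAD_FAST c → push 4. Stack: [4, 4]
BINARY_OP % → 4 % 4 = 0. Stack: [0]
STORE_FAST t → t=0. Stack: []
LOAD_FAST a → push 29. Stack: [29]
LOAD_CONST → push 3. Stack: [29, 3]
BINARY_OP % → 29 % 3 = 2. Stack: [2]
STORE_FAST n → n=2. Stack: []
LOAD_FAST_LOAD_FAST b,n → push -12,2. Stack: [-12, 2]
BINARY_OP * → -12 * 2 = -24. Stack: [-24]
LOAD_CONST → push 4. Stack: [-24, 4]
LOAD_FAST b → push -12. Stack: [-24, 4, -12]
BINARY_OP % → 4 % -12 = -8. Stack: [-24, -8]
BINARY_OP | → -24 | -8 = -8. Stack: [-8]
STORE_FAST n → n=-8. Stack: []
LOAD_FAST t → push 0. Stack: [0]
LOAD_CONST → push 11. Stack: [0, 11]
BINARY_OP - → 0 - 11 = -11. Stack: [-11]
STORE_FAST p → p=-11. Stack: []
LOAD_FAST t → push 0. Stack: [0]
RETURN_VALUE → return 0.

-8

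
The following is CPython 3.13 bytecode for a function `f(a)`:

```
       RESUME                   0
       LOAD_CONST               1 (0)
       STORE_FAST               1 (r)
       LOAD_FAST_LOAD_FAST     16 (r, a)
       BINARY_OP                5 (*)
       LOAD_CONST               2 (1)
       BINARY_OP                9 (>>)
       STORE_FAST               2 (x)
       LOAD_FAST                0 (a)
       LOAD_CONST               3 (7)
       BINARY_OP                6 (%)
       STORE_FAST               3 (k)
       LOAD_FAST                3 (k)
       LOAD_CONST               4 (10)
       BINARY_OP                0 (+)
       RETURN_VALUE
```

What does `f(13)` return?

16

LOAD_CONST → push 0. Stack: [0]
STORE_FAST r → r=0. Stack: []
LOAD_FAST_LOAD_FAST r,a → push 0,13. Stack: [0, 13]
BINARY_OP * → 0 * 13 = 0. Stack: [0]
LOAD_CONST → push 1. Stack: [0, 1]
BINARY_OP >> → 0 >> 1 = 0. Stack: [0]
STORE_FAST x → x=0. Stack: []
LOAD_FAST a → push 13. Stack: [13]
LOAD_CONST → push 7. Stack: [13, 7]
BINARY_OP % → 13 % 7 = 6. Stack: [6]
STORE_FAST k → k=6. Stack: []
LOAD_FAST k → push 6. Stack: [6]
LOAD_CONST → push 10. Stack: [6, 10]
BINARY_OP + → 6 + 10 = 16. Stack: [16]
RETURN_VALUE → return 16.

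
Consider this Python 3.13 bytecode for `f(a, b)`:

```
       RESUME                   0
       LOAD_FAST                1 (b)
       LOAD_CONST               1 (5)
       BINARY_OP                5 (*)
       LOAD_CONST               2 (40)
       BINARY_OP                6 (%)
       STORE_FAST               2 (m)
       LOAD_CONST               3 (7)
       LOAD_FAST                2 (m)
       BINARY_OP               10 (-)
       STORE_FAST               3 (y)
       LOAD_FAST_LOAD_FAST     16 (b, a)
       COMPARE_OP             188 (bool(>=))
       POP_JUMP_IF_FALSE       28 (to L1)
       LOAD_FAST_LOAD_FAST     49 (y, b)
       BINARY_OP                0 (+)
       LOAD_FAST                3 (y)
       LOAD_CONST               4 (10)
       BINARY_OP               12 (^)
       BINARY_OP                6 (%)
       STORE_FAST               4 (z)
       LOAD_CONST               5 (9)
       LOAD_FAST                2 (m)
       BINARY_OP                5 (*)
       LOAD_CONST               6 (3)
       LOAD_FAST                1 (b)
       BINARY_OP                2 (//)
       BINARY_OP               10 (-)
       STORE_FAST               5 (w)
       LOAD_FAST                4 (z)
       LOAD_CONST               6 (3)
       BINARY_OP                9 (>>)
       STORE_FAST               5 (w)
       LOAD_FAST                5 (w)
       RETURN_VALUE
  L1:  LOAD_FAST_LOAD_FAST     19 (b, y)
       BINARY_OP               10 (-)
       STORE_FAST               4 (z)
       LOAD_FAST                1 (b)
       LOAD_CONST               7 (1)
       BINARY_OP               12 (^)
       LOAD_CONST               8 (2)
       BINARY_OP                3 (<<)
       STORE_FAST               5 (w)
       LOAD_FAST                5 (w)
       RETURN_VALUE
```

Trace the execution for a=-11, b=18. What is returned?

LOAD_FAST b → push 18. Stack: [18]
LOAD_CONST → push 5. Stack: [18, 5]
BINARY_OP * → 18 * 5 = 90. Stack: [90]
LOAD_CONST → push 40. Stack: [90, 40]
BINARY_OP % → 90 % 40 = 10. Stack: [10]
STORE_FAST m → m=10. Stack: []
LOAD_CONST → push 7. Stack: [7]
LOAD_FAST m → push 10. Stack: [7, 10]
BINARY_OP - → 7 - 10 = -3. Stack: [-3]
STORE_FAST y → y=-3. Stack: []
LOAD_FAST_LOAD_FAST b,a → push 18,-11. Stack: [18, -11]
COMPARE_OP bool(>=) → 18 vs -11 = True. Stack: [True]
POP_JUMP_IF_FALSE → pop True; no jump. Stack: []
LOAD_FAST_LOAD_FAST y,b → push -3,18. Stack: [-3, 18]
BINARY_OP + → -3 + 18 = 15. Stack: [15]
LOAD_FAST y → push -3. Stack: [15, -3]
LOAD_CONST → push 10. Stack: [15, -3, 10]
BINARY_OP ^ → -3 ^ 10 = -9. Stack: [15, -9]
BINARY_OP % → 15 % -9 = -3. Stack: [-3]
STORE_FAST z → z=-3. Stack: []
LOAD_CONST → push 9. Stack: [9]
LOAD_FAST m → push 10. Stack: [9, 10]
BINARY_OP * → 9 * 10 = 90. Stack: [90]
LOAD_CONST → push 3. Stack: [90, 3]
LOAD_FAST b → push 18. Stack: [90, 3, 18]
BINARY_OP // → 3 // 18 = 0. Stack: [90, 0]
BINARY_OP - → 90 - 0 = 90. Stack: [90]
STORE_FAST w → w=90. Stack: []
LOAD_FAST z → push -3. Stack: [-3]
LOAD_CONST → push 3. Stack: [-3, 3]
BINARY_OP >> → -3 >> 3 = -1. Stack: [-1]
STORE_FAST w → w=-1. Stack: []
LOAD_FAST w → push -1. Stack: [-1]
RETURN_VALUE → return -1.

-1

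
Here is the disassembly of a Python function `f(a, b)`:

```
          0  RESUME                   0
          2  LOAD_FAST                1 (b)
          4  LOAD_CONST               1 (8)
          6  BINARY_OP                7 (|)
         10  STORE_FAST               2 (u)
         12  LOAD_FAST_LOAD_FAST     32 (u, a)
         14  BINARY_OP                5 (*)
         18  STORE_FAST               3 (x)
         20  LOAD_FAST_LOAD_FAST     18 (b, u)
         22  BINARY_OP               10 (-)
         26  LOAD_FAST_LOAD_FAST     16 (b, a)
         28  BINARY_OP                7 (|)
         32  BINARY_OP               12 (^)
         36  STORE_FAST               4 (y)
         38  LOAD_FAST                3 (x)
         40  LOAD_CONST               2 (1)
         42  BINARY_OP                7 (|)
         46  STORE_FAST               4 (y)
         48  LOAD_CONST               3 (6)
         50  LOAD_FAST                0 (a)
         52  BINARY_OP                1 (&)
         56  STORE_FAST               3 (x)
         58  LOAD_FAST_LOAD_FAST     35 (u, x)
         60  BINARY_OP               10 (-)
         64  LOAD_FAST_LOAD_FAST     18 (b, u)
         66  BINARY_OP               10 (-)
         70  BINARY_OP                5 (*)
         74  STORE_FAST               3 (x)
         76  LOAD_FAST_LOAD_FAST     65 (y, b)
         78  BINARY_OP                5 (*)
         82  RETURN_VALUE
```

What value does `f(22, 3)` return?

729

LOAD_FAST b → push 3. Stack: [3]
LOAD_CONST → push 8. Stack: [3, 8]
BINARY_OP | → 3 | 8 = 11. Stack: [11]
STORE_FAST u → u=11. Stack: []
LOAD_FAST_LOAD_FAST u,a → push 11,22. Stack: [11, 22]
BINARY_OP * → 11 * 22 = 242. Stack: [242]
STORE_FAST x → x=242. Stack: []
LOAD_FAST_LOAD_FAST b,u → push 3,11. Stack: [3, 11]
BINARY_OP - → 3 - 11 = -8. Stack: [-8]
LOAD_FAST_LOAD_FAST b,a → push 3,22. Stack: [-8, 3, 22]
BINARY_OP | → 3 | 22 = 23. Stack: [-8, 23]
BINARY_OP ^ → -8 ^ 23 = -17. Stack: [-17]
STORE_FAST y → y=-17. Stack: []
LOAD_FAST x → push 242. Stack: [242]
LOAD_CONST → push 1. Stack: [242, 1]
BINARY_OP | → 242 | 1 = 243. Stack: [243]
STORE_FAST y → y=243. Stack: []
LOAD_CONST → push 6. Stack: [6]
LOAD_FAST a → push 22. Stack: [6, 22]
BINARY_OP & → 6 & 22 = 6. Stack: [6]
STORE_FAST x → x=6. Stack: []
LOAD_FAST_LOAD_FAST u,x → push 11,6. Stack: [11, 6]
BINARY_OP - → 11 - 6 = 5. Stack: [5]
LOAD_FAST_LOAD_FAST b,u → push 3,11. Stack: [5, 3, 11]
BINARY_OP - → 3 - 11 = -8. Stack: [5, -8]
BINARY_OP * → 5 * -8 = -40. Stack: [-40]
STORE_FAST x → x=-40. Stack: []
LOAD_FAST_LOAD_FAST y,b → push 243,3. Stack: [243, 3]
BINARY_OP * → 243 * 3 = 729. Stack: [729]
RETURN_VALUE → return 729.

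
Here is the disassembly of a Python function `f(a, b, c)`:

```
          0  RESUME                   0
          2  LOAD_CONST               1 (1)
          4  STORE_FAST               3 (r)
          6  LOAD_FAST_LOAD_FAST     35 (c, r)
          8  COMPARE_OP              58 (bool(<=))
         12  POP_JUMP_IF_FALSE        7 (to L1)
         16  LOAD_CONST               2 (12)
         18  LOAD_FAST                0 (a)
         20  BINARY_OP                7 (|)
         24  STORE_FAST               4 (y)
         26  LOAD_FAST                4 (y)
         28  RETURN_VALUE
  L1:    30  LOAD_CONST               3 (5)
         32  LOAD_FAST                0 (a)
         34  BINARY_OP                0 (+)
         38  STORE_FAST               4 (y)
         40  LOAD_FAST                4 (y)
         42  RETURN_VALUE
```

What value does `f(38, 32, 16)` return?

LOAD_CONST → push 1. Stack: [1]
STORE_FAST r → r=1. Stack: []
LOAD_FAST_LOAD_FAST c,r → push 16,1. Stack: [16, 1]
COMPARE_OP bool(<=) → 16 vs 1 = False. Stack: [False]
POP_JUMP_IF_FALSE → pop False; jump. Stack: []
LOAD_CONST → push 5. Stack: [5]
LOAD_FAST a → push 38. Stack: [5, 38]
BINARY_OP + → 5 + 38 = 43. Stack: [43]
STORE_FAST y → y=43. Stack: []
LOAD_FAST y → push 43. Stack: [43]
RETURN_VALUE → return 43.

43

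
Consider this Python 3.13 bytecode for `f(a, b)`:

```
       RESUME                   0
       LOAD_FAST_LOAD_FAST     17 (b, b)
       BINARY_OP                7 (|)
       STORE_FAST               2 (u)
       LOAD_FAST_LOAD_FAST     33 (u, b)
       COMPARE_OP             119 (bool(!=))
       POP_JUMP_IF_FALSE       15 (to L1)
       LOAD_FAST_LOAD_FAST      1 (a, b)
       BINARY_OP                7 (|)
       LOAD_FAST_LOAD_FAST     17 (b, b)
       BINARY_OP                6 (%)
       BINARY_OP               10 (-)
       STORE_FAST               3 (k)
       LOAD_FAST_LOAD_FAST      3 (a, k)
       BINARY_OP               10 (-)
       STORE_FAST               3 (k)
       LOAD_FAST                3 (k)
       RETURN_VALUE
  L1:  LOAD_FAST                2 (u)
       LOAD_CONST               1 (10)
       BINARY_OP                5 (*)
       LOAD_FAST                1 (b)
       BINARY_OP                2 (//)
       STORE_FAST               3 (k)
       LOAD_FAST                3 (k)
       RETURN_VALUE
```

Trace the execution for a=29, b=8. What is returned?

10

LOAD_FAST_LOAD_FAST b,b → push 8,8. Stack: [8, 8]
BINARY_OP | → 8 | 8 = 8. Stack: [8]
STORE_FAST u → u=8. Stack: []
LOAD_FAST_LOAD_FAST u,b → push 8,8. Stack: [8, 8]
COMPARE_OP bool(!=) → 8 vs 8 = False. Stack: [False]
POP_JUMP_IF_FALSE → pop False; jump. Stack: []
LOAD_FAST u → push 8. Stack: [8]
LOAD_CONST → push 10. Stack: [8, 10]
BINARY_OP * → 8 * 10 = 80. Stack: [80]
LOAD_FAST b → push 8. Stack: [80, 8]
BINARY_OP // → 80 // 8 = 10. Stack: [10]
STORE_FAST k → k=10. Stack: []
LOAD_FAST k → push 10. Stack: [10]
RETURN_VALUE → return 10.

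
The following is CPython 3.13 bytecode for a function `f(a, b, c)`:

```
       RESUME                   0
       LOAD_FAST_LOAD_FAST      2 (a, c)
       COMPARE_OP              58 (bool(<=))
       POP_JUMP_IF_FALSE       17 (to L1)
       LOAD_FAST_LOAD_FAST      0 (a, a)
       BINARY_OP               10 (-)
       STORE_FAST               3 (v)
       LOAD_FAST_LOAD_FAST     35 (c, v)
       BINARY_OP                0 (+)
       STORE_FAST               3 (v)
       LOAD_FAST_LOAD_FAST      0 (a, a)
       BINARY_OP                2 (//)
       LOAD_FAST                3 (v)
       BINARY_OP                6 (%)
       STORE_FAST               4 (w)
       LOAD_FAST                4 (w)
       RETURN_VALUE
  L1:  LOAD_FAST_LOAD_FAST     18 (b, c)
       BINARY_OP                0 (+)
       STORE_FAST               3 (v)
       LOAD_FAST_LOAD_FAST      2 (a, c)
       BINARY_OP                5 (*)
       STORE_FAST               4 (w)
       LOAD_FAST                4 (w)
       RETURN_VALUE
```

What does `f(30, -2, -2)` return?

-60

LOAD_FAST_LOAD_FAST a,c → push 30,-2. Stack: [30, -2]
COMPARE_OP bool(<=) → 30 vs -2 = False. Stack: [False]
POP_JUMP_IF_FALSE → pop False; jump. Stack: []
LOAD_FAST_LOAD_FAST b,c → push -2,-2. Stack: [-2, -2]
BINARY_OP + → -2 + -2 = -4. Stack: [-4]
STORE_FAST v → v=-4. Stack: []
LOAD_FAST_LOAD_FAST a,c → push 30,-2. Stack: [30, -2]
BINARY_OP * → 30 * -2 = -60. Stack: [-60]
STORE_FAST w → w=-60. Stack: []
LOAD_FAST w → push -60. Stack: [-60]
RETURN_VALUE → return -60.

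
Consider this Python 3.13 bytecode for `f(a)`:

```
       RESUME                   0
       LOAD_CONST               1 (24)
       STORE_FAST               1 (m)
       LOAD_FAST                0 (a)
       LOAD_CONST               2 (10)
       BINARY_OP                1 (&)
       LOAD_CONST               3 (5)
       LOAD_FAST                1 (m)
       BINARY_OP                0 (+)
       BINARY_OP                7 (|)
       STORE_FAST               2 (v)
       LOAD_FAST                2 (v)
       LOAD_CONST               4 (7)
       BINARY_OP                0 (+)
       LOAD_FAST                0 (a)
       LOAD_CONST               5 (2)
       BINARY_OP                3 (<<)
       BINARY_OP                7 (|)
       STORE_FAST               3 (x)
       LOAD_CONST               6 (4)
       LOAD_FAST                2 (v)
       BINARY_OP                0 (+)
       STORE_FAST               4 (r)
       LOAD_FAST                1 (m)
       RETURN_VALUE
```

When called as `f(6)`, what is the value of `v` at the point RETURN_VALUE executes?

LOAD_CONST → push 24. Stack: [24]
STORE_FAST m → m=24. Stack: []
LOAD_FAST a → push 6. Stack: [6]
LOAD_CONST → push 10. Stack: [6, 10]
BINARY_OP & → 6 & 10 = 2. Stack: [2]
LOAD_CONST → push 5. Stack: [2, 5]
LOAD_FAST m → push 24. Stack: [2, 5, 24]
BINARY_OP + → 5 + 24 = 29. Stack: [2, 29]
BINARY_OP | → 2 | 29 = 31. Stack: [31]
STORE_FAST v → v=31. Stack: []
LOAD_FAST v → push 31. Stack: [31]
LOAD_CONST → push 7. Stack: [31, 7]
BINARY_OP + → 31 + 7 = 38. Stack: [38]
LOAD_FAST a → push 6. Stack: [38, 6]
LOAD_CONST → push 2. Stack: [38, 6, 2]
BINARY_OP << → 6 << 2 = 24. Stack: [38, 24]
BINARY_OP | → 38 | 24 = 62. Stack: [62]
STORE_FAST x → x=62. Stack: []
LOAD_CONST → push 4. Stack: [4]
LOAD_FAST v → push 31. Stack: [4, 31]
BINARY_OP + → 4 + 31 = 35. Stack: [35]
STORE_FAST r → r=35. Stack: []
LOAD_FAST m → push 24. Stack: [24]
RETURN_VALUE → return 24.

31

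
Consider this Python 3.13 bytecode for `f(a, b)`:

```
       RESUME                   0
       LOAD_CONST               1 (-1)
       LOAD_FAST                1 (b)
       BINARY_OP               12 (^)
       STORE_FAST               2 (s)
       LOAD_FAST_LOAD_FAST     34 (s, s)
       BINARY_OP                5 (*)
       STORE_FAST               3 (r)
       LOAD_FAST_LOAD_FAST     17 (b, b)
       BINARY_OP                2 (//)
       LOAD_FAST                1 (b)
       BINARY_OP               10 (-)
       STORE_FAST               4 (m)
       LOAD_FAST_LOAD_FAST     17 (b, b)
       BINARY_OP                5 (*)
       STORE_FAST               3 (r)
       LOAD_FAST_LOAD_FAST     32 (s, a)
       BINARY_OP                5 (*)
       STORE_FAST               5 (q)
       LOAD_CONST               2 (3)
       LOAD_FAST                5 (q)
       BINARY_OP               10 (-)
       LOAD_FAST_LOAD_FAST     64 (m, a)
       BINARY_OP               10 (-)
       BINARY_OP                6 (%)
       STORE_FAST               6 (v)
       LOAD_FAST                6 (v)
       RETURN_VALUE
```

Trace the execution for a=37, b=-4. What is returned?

-12

LOAD_CONST → push -1. Stack: [-1]
LOAD_FAST b → push -4. Stack: [-1, -4]
BINARY_OP ^ → -1 ^ -4 = 3. Stack: [3]
STORE_FAST s → s=3. Stack: []
LOAD_FAST_LOAD_FAST s,s → push 3,3. Stack: [3, 3]
BINARY_OP * → 3 * 3 = 9. Stack: [9]
STORE_FAST r → r=9. Stack: []
LOAD_FAST_LOAD_FAST b,b → push -4,-4. Stack: [-4, -4]
BINARY_OP // → -4 // -4 = 1. Stack: [1]
LOAD_FAST b → push -4. Stack: [1, -4]
BINARY_OP - → 1 - -4 = 5. Stack: [5]
STORE_FAST m → m=5. Stack: []
LOAD_FAST_LOAD_FAST b,b → push -4,-4. Stack: [-4, -4]
BINARY_OP * → -4 * -4 = 16. Stack: [16]
STORE_FAST r → r=16. Stack: []
LOAD_FAST_LOAD_FAST s,a → push 3,37. Stack: [3, 37]
BINARY_OP * → 3 * 37 = 111. Stack: [111]
STORE_FAST q → q=111. Stack: []
LOAD_CONST → push 3. Stack: [3]
LOAD_FAST q → push 111. Stack: [3, 111]
BINARY_OP - → 3 - 111 = -108. Stack: [-108]
LOAD_FAST_LOAD_FAST m,a → push 5,37. Stack: [-108, 5, 37]
BINARY_OP - → 5 - 37 = -32. Stack: [-108, -32]
BINARY_OP % → -108 % -32 = -12. Stack: [-12]
STORE_FAST v → v=-12. Stack: []
LOAD_FAST v → push -12. Stack: [-12]
RETURN_VALUE → return -12.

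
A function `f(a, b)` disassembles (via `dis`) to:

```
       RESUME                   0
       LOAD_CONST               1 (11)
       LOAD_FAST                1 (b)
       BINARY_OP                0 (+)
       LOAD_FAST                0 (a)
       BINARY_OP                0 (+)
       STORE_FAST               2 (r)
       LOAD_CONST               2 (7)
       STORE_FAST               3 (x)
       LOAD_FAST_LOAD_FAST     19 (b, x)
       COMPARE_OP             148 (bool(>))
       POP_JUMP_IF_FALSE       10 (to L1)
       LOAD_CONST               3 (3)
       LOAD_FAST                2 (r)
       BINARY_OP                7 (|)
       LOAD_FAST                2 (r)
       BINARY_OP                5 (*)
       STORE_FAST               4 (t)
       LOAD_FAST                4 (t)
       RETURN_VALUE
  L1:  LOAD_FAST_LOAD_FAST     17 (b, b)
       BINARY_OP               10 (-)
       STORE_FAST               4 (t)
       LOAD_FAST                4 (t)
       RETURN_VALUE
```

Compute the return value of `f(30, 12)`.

LOAD_CONST → push 11. Stack: [11]
LOAD_FAST b → push 12. Stack: [11, 12]
BINARY_OP + → 11 + 12 = 23. Stack: [23]
LOAD_FAST a → push 30. Stack: [23, 30]
BINARY_OP + → 23 + 30 = 53. Stack: [53]
STORE_FAST r → r=53. Stack: []
LOAD_CONST → push 7. Stack: [7]
STORE_FAST x → x=7. Stack: []
LOAD_FAST_LOAD_FAST b,x → push 12,7. Stack: [12, 7]
COMPARE_OP bool(>) → 12 vs 7 = True. Stack: [True]
POP_JUMP_IF_FALSE → pop True; no jump. Stack: []
LOAD_CONST → push 3. Stack: [3]
LOAD_FAST r → push 53. Stack: [3, 53]
BINARY_OP | → 3 | 53 = 55. Stack: [55]
LOAD_FAST r → push 53. Stack: [55, 53]
BINARY_OP * → 55 * 53 = 2915. Stack: [2915]
STORE_FAST t → t=2915. Stack: []
LOAD_FAST t → push 2915. Stack: [2915]
RETURN_VALUE → return 2915.

2915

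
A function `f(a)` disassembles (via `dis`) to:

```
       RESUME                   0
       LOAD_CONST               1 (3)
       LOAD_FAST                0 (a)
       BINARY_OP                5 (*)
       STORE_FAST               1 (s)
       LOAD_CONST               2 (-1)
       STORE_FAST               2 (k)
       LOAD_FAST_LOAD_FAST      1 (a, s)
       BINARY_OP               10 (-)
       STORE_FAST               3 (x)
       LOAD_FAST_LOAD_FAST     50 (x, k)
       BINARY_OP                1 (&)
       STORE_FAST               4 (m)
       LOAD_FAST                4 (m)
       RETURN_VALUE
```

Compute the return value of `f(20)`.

LOAD_CONST → push 3. Stack: [3]
LOAD_FAST a → push 20. Stack: [3, 20]
BINARY_OP * → 3 * 20 = 60. Stack: [60]
STORE_FAST s → s=60. Stack: []
LOAD_CONST → push -1. Stack: [-1]
STORE_FAST k → k=-1. Stack: []
LOAD_FAST_LOAD_FAST a,s → push 20,60. Stack: [20, 60]
BINARY_OP - → 20 - 60 = -40. Stack: [-40]
STORE_FAST x → x=-40. Stack: []
LOAD_FAST_LOAD_FAST x,k → push -40,-1. Stack: [-40, -1]
BINARY_OP & → -40 & -1 = -40. Stack: [-40]
STORE_FAST m → m=-40. Stack: []
LOAD_FAST m → push -40. Stack: [-40]
RETURN_VALUE → return -40.

-40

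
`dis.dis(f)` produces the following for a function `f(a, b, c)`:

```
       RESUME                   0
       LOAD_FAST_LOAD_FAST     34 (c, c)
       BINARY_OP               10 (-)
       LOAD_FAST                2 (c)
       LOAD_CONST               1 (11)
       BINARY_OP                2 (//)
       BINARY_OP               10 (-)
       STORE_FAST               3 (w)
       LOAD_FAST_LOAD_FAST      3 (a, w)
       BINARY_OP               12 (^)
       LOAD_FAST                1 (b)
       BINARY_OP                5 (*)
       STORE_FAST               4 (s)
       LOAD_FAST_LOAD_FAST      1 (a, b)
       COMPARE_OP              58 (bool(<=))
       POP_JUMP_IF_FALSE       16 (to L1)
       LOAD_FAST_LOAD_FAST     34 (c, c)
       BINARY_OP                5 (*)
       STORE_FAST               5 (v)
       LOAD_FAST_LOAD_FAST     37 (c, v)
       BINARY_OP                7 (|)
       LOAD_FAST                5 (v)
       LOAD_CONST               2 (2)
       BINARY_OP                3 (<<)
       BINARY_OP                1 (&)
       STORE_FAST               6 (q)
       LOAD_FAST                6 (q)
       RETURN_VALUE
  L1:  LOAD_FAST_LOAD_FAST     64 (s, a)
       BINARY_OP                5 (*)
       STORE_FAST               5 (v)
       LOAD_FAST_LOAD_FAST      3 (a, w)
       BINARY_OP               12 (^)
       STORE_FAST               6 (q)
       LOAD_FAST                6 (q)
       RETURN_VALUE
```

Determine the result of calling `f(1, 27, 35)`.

LOAD_FAST_LOAD_FAST c,c → push 35,35. Stack: [35, 35]
BINARY_OP - → 35 - 35 = 0. Stack: [0]
LOAD_FAST c → push 35. Stack: [0, 35]
LOAD_CONST → push 11. Stack: [0, 35, 11]
BINARY_OP // → 35 // 11 = 3. Stack: [0, 3]
BINARY_OP - → 0 - 3 = -3. Stack: [-3]
STORE_FAST w → w=-3. Stack: []
LOAD_FAST_LOAD_FAST a,w → push 1,-3. Stack: [1, -3]
BINARY_OP ^ → 1 ^ -3 = -4. Stack: [-4]
LOAD_FAST b → push 27. Stack: [-4, 27]
BINARY_OP * → -4 * 27 = -108. Stack: [-108]
STORE_FAST s → s=-108. Stack: []
LOAD_FAST_LOAD_FAST a,b → push 1,27. Stack: [1, 27]
COMPARE_OP bool(<=) → 1 vs 27 = True. Stack: [True]
POP_JUMP_IF_FALSE → pop True; no jump. Stack: []
LOAD_FAST_LOAD_FAST c,c → push 35,35. Stack: [35, 35]
BINARY_OP * → 35 * 35 = 1225. Stack: [1225]
STORE_FAST v → v=1225. Stack: []
LOAD_FAST_LOAD_FAST c,v → push 35,1225. Stack: [35, 1225]
BINARY_OP | → 35 | 1225 = 1259. Stack: [1259]
LOAD_FAST v → push 1225. Stack: [1259, 1225]
LOAD_CONST → push 2. Stack: [1259, 1225, 2]
BINARY_OP << → 1225 << 2 = 4900. Stack: [1259, 4900]
BINARY_OP & → 1259 & 4900 = 32. Stack: [32]
STORE_FAST q → q=32. Stack: []
LOAD_FAST q → push 32. Stack: [32]
RETURN_VALUE → return 32.

32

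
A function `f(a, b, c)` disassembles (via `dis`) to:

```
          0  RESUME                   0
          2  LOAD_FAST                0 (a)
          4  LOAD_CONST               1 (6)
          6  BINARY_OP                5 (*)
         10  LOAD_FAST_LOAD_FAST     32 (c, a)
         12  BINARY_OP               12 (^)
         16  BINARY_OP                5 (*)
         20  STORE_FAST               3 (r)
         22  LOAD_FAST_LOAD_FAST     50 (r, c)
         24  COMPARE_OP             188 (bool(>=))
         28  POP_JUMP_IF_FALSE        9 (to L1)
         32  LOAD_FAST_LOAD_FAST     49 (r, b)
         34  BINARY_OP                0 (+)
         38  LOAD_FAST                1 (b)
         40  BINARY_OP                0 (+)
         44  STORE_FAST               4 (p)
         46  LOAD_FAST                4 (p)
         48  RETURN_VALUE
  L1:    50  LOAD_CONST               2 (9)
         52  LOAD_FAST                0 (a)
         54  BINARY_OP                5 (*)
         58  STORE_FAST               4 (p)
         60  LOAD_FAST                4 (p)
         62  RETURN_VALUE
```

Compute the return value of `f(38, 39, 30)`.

LOAD_FAST a → push 38. Stack: [38]
LOAD_CONST → push 6. Stack: [38, 6]
BINARY_OP * → 38 * 6 = 228. Stack: [228]
LOAD_FAST_LOAD_FAST c,a → push 30,38. Stack: [228, 30, 38]
BINARY_OP ^ → 30 ^ 38 = 56. Stack: [228, 56]
BINARY_OP * → 228 * 56 = 12768. Stack: [12768]
STORE_FAST r → r=12768. Stack: []
LOAD_FAST_LOAD_FAST r,c → push 12768,30. Stack: [12768, 30]
COMPARE_OP bool(>=) → 12768 vs 30 = True. Stack: [True]
POP_JUMP_IF_FALSE → pop True; no jump. Stack: []
LOAD_FAST_LOAD_FAST r,b → push 12768,39. Stack: [12768, 39]
BINARY_OP + → 12768 + 39 = 12807. Stack: [12807]
LOAD_FAST b → push 39. Stack: [12807, 39]
BINARY_OP + → 12807 + 39 = 12846. Stack: [12846]
STORE_FAST p → p=12846. Stack: []
LOAD_FAST p → push 12846. Stack: [12846]
RETURN_VALUE → return 12846.

12846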